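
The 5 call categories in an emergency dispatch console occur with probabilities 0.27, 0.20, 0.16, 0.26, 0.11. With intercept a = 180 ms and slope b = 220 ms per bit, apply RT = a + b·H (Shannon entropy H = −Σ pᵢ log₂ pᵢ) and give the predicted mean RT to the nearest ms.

H = 0.27·log₂(1/0.27) + 0.20·log₂(1/0.20) + 0.16·log₂(1/0.16) + 0.26·log₂(1/0.26) + 0.11·log₂(1/0.11) = 2.2530 bits.
RT = 180 + 220 × 2.2530 = 675.66 ms.

676 ms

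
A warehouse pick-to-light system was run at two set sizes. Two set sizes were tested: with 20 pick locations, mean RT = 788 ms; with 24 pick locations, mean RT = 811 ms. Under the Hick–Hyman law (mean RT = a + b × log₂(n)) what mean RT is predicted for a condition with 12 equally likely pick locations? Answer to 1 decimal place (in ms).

Solve the two-equation system in a and b:
  b = (811 − 788) / (log₂ 24 − log₂ 20) = 23 / (4.5850 − 4.3219) = 87.441 ms/bit
  a = 788 − 87.441 × 4.3219 = 410.086 ms
Then RT(12) = 410.086 + 87.441 × log₂ 12 = 410.086 + 87.441 × 3.5850 ≈ 723.559 ms.

723.6 ms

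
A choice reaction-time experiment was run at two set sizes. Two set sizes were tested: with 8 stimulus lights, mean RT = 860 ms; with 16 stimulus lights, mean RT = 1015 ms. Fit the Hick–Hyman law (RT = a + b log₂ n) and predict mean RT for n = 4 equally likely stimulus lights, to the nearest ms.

RT is linear in log₂ n, so two points fix the line:
  b = (1015 − 860) / (log₂ 16 − log₂ 8) = 155 / (4 − 3) = 155 ms/bit
  a = 860 − 155 × 3 = 395 ms
Then RT(4) = 395 + 155 × log₂ 4 = 395 + 155 × 2 ≈ 705.000 ms.

705 ms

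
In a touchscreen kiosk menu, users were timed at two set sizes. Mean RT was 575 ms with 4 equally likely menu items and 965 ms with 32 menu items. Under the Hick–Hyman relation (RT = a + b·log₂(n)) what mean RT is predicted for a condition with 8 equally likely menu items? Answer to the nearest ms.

Solve the two-equation system in a and b:
  b = (965 − 575) / (log₂ 32 − log₂ 4) = 390 / (5 − 2) = 130 ms/bit
  a = 575 − 130 × 2 = 315 ms
Then RT(8) = 315 + 130 × log₂ 8 = 315 + 130 × 3 ≈ 705.000 ms.

705 ms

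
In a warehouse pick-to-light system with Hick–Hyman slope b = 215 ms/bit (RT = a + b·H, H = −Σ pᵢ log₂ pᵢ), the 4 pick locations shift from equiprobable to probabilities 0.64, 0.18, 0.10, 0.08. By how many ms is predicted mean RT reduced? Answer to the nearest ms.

Equiprobable entropy H₀ = log₂ 4 = 2.0000 bits.
Skewed entropy H = −Σ pᵢ log₂ pᵢ = 1.4811 bits.
ΔRT = b·(H₀ − H) = 215 × 0.5189 = 111.57 ms.

112 ms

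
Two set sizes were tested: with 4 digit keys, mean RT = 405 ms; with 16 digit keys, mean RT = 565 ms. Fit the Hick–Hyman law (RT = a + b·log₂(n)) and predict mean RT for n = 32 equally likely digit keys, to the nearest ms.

RT is linear in log₂ n, so two points fix the line:
  b = (565 − 405) / (log₂ 16 − log₂ 4) = 160 / (4 − 2) = 80 ms/bit
  a = 405 − 80 × 2 = 245 ms
Then RT(32) = 245 + 80 × log₂ 32 = 245 + 80 × 5 ≈ 645.000 ms.

645 ms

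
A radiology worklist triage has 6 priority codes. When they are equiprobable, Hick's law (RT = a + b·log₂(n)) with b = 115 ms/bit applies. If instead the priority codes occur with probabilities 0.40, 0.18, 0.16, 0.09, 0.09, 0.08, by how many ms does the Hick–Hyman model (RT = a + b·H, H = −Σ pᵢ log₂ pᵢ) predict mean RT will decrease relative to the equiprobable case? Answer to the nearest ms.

The RT saving is b·ΔH. Equiprobable H₀ = log₂(6) = 2.5850 bits; with the given probabilities H = 2.3139 bits.
b·(H₀ − H) = 115 × (2.5850 − 2.3139) = 31.17 ms.

31 ms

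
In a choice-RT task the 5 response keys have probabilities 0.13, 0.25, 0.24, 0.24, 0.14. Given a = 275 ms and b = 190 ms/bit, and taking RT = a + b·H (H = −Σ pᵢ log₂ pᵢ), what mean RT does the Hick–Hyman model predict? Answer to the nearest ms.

706 ms

Entropy contributions −pᵢ log₂ pᵢ: 0.3826, 0.5000, 0.4941, 0.4941, 0.3971; sum H = 2.2680 bits.
RT = a + bH = 275 + 190·2.2680 = 705.92 ms.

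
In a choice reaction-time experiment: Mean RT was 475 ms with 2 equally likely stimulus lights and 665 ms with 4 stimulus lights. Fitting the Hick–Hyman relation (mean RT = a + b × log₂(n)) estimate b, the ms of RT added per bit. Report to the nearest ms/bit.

Slope: b = (665 − 475) / (log₂ 4 − log₂ 2) = 190/1.0000 = 190 ms/bit.

190 ms/bit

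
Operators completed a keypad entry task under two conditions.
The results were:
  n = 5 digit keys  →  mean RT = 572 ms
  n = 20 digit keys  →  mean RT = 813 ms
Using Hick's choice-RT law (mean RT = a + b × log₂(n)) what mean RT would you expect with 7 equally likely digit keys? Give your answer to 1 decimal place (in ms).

630.5 ms

With log₂ n on the abscissa the relation is linear; from the two conditions:
  b = (813 − 572) / (log₂ 20 − log₂ 5) = 241 / (4.3219 − 2.3219) = 120.500 ms/bit
  a = 572 − 120.500 × 2.3219 = 292.208 ms
Then RT(7) = 292.208 + 120.500 × log₂ 7 = 292.208 + 120.500 × 2.8074 ≈ 630.494 ms.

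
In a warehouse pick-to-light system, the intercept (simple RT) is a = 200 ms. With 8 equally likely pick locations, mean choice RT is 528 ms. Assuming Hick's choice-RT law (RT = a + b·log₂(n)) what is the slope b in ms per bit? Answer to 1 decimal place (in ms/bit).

8 alternatives carry log₂ 8 = 3 bits; the choice cost is 528 − 200 = 328 ms, so b = 328/3 = 109.333 ms/bit.

109.3 ms/bit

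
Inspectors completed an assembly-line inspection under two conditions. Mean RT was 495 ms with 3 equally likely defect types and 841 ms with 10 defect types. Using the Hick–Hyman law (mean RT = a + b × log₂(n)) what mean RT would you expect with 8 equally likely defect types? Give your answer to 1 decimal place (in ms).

776.9 ms

Fit slope and intercept:
  b = (841 − 495) / (log₂ 10 − log₂ 3) = 346 / (3.3219 − 1.5850) = 199.198 ms/bit
  a = 495 − 199.198 × 1.5850 = 179.279 ms
Then RT(8) = 179.279 + 199.198 × log₂ 8 = 179.279 + 199.198 × 3 ≈ 776.873 ms.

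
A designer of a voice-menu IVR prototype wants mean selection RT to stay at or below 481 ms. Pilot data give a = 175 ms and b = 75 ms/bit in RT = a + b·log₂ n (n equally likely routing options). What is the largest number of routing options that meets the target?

75·log₂ n ≤ 481 − 175 = 306, giving log₂ n ≤ 4.0800 and n ≤ 16.912. The largest whole number is 16.

16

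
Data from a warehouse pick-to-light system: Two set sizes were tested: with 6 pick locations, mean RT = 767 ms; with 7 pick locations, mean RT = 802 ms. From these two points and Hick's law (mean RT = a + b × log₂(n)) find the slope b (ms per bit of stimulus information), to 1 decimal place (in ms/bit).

Slope: b = (802 − 767) / (log₂ 7 − log₂ 6) = 35/0.2224 = 157.379 ms/bit.

157.4 ms/bit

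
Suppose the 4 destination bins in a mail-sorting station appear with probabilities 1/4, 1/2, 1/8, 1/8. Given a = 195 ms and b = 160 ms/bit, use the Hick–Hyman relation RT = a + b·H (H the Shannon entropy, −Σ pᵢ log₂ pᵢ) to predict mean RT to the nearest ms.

475 ms

Each term −pᵢ log₂ pᵢ: 0.25·2 + 0.5·1 + 0.125·3 + 0.125·3; summed, H = 1.750 bits.
Mean RT = a + bH = 195 + 160·1.750 = 475.00 ms.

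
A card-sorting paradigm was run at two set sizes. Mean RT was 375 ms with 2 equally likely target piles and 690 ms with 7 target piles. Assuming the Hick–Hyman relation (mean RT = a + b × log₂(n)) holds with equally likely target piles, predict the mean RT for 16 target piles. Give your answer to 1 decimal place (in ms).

Solve the two-equation system in a and b:
  b = (690 − 375) / (log₂ 7 − log₂ 2) = 315 / (2.8074 − 1) = 174.288 ms/bit
  a = 375 − 174.288 × 1 = 200.712 ms
Then RT(16) = 200.712 + 174.288 × log₂ 16 = 200.712 + 174.288 × 4 ≈ 897.864 ms.

897.9 ms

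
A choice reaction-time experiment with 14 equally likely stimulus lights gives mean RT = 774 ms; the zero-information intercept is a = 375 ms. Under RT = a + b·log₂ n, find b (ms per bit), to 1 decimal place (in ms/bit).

log₂(14) = 3.8074 bits.
b = (RT − a)/log₂ n = (774 − 375) / 3.8074 = 104.797 ms/bit.

104.8 ms/bit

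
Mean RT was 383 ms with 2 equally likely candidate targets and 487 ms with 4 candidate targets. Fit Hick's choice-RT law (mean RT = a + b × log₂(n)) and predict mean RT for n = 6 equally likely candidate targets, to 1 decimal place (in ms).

547.8 ms

With log₂ n on the abscissa the relation is linear; from the two conditions:
  b = (487 − 383) / (log₂ 4 − log₂ 2) = 104 / (2 − 1) = 104.000 ms/bit
  a = 383 − 104.000 × 1 = 279.000 ms
Then RT(6) = 279.000 + 104.000 × log₂ 6 = 279.000 + 104.000 × 2.5850 ≈ 547.836 ms.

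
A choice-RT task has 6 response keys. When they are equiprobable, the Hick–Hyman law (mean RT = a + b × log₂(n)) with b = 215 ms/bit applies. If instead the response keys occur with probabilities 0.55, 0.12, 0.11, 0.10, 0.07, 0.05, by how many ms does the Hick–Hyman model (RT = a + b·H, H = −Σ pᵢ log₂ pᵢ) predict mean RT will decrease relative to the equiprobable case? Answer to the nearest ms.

The RT saving is b·ΔH. Equiprobable H₀ = log₂(6) = 2.5850 bits; with the given probabilities H = 2.0086 bits.
b·(H₀ − H) = 215 × (2.5850 − 2.0086) = 123.92 ms.

124 ms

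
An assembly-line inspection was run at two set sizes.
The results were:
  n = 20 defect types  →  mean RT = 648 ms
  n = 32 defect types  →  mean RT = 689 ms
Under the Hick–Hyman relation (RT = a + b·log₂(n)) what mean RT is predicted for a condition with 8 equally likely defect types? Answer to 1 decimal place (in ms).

With log₂ n on the abscissa the relation is linear; from the two conditions:
  b = (689 − 648) / (log₂ 32 − log₂ 20) = 41 / (5 − 4.3219) = 60.466 ms/bit
  a = 648 − 60.466 × 4.3219 = 386.672 ms
Then RT(8) = 386.672 + 60.466 × log₂ 8 = 386.672 + 60.466 × 3 ≈ 568.069 ms.

568.1 ms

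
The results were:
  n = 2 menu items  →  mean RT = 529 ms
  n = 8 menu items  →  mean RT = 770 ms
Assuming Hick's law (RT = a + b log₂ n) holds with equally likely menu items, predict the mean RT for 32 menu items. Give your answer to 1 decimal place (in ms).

1011.0 ms

RT is linear in log₂ n, so two points fix the line:
  b = (770 − 529) / (log₂ 8 − log₂ 2) = 241 / (3 − 1) = 120.500 ms/bit
  a = 529 − 120.500 × 1 = 408.500 ms
Then RT(32) = 408.500 + 120.500 × log₂ 32 = 408.500 + 120.500 × 5 ≈ 1011.000 ms.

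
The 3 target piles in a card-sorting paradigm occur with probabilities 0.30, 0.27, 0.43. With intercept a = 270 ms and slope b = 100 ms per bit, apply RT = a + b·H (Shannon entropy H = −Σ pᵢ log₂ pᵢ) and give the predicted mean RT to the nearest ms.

425 ms

H = 0.30·log₂(1/0.30) + 0.27·log₂(1/0.27) + 0.43·log₂(1/0.43) = 1.5547 bits.
RT = 270 + 100 × 1.5547 = 425.47 ms.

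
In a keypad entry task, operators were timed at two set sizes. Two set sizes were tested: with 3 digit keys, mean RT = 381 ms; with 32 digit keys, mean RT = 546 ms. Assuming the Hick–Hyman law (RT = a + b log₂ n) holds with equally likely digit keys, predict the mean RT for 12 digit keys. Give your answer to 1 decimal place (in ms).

With log₂ n on the abscissa the relation is linear; from the two conditions:
  b = (546 − 381) / (log₂ 32 − log₂ 3) = 165 / (5 − 1.5850) = 48.316 ms/bit
  a = 381 − 48.316 × 1.5850 = 304.421 ms
Then RT(12) = 304.421 + 48.316 × log₂ 12 = 304.421 + 48.316 × 3.5850 ≈ 477.631 ms.

477.6 ms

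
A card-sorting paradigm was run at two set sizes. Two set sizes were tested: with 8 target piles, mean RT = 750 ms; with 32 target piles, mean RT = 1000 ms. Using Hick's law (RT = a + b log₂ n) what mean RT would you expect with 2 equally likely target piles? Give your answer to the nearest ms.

500 ms

Solve the two-equation system in a and b:
  b = (1000 − 750) / (log₂ 32 − log₂ 8) = 250 / (5 − 3) = 125 ms/bit
  a = 750 − 125 × 3 = 375 ms
Then RT(2) = 375 + 125 × log₂ 2 = 375 + 125 × 1 ≈ 500.000 ms.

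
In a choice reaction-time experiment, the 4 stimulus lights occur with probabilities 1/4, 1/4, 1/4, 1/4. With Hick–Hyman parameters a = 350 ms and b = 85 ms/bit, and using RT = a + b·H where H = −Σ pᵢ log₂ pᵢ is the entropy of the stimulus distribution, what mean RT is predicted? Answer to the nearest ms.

520 ms

H = −Σ pᵢ log₂ pᵢ = 0.25·2 + 0.25·2 + 0.25·2 + 0.25·2 = 2.000 bits.
RT = 350 + 85 × 2.000 = 520.00 ms.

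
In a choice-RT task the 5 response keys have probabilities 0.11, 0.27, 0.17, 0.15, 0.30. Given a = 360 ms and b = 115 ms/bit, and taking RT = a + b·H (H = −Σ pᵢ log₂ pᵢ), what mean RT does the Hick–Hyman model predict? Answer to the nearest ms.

616 ms

H = 0.11·log₂(1/0.11) + 0.27·log₂(1/0.27) + 0.17·log₂(1/0.17) + 0.15·log₂(1/0.15) + 0.30·log₂(1/0.30) = 2.2265 bits.
RT = 360 + 115 × 2.2265 = 616.05 ms.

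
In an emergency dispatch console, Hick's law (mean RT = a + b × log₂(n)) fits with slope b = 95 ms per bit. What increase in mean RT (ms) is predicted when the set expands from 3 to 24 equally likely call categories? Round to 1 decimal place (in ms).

285.0 ms

ΔRT = (a + b log₂ n₂) − (a + b log₂ n₁) = b·(log₂ n₂ − log₂ n₁).
log₂(24) − log₂(3) = log₂(24/3) = log₂(8) = 3.
ΔRT = 95 × 3.0000 = 285.000 ms.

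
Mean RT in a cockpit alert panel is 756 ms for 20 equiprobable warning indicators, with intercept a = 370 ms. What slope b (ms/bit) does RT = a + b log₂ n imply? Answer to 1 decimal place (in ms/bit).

20 alternatives carry log₂ 20 = 4.3219 bits; the choice cost is 756 − 370 = 386 ms, so b = 386/4.3219 = 89.312 ms/bit.

89.3 ms/bit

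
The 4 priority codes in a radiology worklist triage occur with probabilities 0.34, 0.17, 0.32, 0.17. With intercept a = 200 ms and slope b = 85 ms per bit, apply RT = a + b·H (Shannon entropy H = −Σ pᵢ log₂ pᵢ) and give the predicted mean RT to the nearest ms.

364 ms

H = 0.34·log₂(1/0.34) + 0.17·log₂(1/0.17) + 0.32·log₂(1/0.32) + 0.17·log₂(1/0.17) = 1.9244 bits.
RT = 200 + 85 × 1.9244 = 363.57 ms.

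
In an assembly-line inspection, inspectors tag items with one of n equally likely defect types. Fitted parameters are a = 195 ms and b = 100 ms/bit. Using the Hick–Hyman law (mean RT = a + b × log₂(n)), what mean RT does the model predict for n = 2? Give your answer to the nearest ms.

295 ms

log₂(2) = 1 bits, so RT = 195 + 100 × 1 ≈ 295.000 ms.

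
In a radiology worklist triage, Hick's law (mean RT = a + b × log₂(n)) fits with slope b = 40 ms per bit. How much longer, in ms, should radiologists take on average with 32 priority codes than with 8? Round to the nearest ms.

80 ms

Only the slope matters, since a is common to both: ΔRT = b·log₂(n₂/n₁).
log₂(32) − log₂(8) = log₂(32/8) = log₂(4) = 2.
ΔRT = 40 × 2.0000 = 80.000 ms.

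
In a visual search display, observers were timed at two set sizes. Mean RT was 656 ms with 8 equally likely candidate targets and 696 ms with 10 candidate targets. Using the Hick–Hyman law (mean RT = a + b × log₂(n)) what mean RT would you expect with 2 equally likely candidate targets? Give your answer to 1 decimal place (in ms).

407.5 ms

Fit slope and intercept:
  b = (696 − 656) / (log₂ 10 − log₂ 8) = 40 / (3.3219 − 3) = 124.251 ms/bit
  a = 656 − 124.251 × 3 = 283.246 ms
Then RT(2) = 283.246 + 124.251 × log₂ 2 = 283.246 + 124.251 × 1 ≈ 407.497 ms.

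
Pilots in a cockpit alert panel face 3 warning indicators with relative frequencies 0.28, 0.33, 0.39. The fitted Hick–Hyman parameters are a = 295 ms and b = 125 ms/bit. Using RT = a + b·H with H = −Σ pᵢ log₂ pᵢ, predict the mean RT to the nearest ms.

491 ms

H = 0.28·log₂(1/0.28) + 0.33·log₂(1/0.33) + 0.39·log₂(1/0.39) = 1.5718 bits.
RT = 295 + 125 × 1.5718 = 491.48 ms.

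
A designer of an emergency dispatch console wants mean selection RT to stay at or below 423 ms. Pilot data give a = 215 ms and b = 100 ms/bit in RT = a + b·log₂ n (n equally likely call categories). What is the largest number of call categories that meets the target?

Set 215 + 100·log₂ n ≤ 423 → log₂ n ≤ (423 − 215)/100 = 2.0800.
So n ≤ 2^2.0800 = 4.228; the largest integer n is 4.

4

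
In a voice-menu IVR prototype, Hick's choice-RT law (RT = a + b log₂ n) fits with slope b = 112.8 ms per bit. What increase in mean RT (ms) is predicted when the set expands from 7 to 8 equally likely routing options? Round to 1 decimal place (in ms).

Only the slope matters, since a is common to both: ΔRT = b·log₂(n₂/n₁).
log₂(8) − log₂(7) = 3 − 2.8074 = 0.1926.
ΔRT = 112.8 × 0.1926 = 21.730 ms.

21.7 ms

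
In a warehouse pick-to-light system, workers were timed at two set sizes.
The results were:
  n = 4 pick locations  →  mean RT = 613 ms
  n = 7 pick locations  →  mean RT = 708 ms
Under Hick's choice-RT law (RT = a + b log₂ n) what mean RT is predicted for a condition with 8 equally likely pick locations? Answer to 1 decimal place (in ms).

730.7 ms

With log₂ n on the abscissa the relation is linear; from the two conditions:
  b = (708 − 613) / (log₂ 7 − log₂ 4) = 95 / (2.8074 − 2) = 117.668 ms/bit
  a = 613 − 117.668 × 2 = 377.664 ms
Then RT(8) = 377.664 + 117.668 × log₂ 8 = 377.664 + 117.668 × 3 ≈ 730.668 ms.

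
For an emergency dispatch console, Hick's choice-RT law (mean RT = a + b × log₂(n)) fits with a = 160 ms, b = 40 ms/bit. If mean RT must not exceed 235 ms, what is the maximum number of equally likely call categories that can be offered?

Set 160 + 40·log₂ n ≤ 235 → log₂ n ≤ (235 − 160)/40 = 1.8750.
So n ≤ 2^1.8750 = 3.668; the largest integer n is 3.

3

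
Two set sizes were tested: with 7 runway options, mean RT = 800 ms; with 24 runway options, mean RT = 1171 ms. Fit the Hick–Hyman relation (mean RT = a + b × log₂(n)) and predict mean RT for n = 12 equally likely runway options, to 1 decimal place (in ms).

Solve the two-equation system in a and b:
  b = (1171 − 800) / (log₂ 24 − log₂ 7) = 371 / (4.5850 − 2.8074) = 208.707 ms/bit
  a = 800 − 208.707 × 2.8074 = 214.084 ms
Then RT(12) = 214.084 + 208.707 × log₂ 12 = 214.084 + 208.707 × 3.5850 ≈ 962.293 ms.

962.3 ms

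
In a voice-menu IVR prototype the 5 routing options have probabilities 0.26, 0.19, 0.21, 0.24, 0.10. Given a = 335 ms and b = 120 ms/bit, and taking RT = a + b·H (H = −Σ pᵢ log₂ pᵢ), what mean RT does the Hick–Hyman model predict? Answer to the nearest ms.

Entropy contributions −pᵢ log₂ pᵢ: 0.5053, 0.4552, 0.4728, 0.4941, 0.3322; sum H = 2.2597 bits.
RT = a + bH = 335 + 120·2.2597 = 606.16 ms.

606 ms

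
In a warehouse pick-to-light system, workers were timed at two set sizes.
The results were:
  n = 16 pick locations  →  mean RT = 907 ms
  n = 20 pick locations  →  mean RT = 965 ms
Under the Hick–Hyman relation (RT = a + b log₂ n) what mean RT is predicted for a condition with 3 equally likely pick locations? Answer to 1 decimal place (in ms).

471.9 ms

Solve the two-equation system in a and b:
  b = (965 − 907) / (log₂ 20 − log₂ 16) = 58 / (4.3219 − 4) = 180.164 ms/bit
  a = 907 − 180.164 × 4 = 186.342 ms
Then RT(3) = 186.342 + 180.164 × log₂ 3 = 186.342 + 180.164 × 1.5850 ≈ 471.896 ms.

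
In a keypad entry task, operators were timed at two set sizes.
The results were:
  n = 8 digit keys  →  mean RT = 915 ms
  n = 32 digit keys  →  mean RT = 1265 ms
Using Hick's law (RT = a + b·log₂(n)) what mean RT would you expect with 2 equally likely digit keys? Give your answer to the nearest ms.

565 ms

Fit slope and intercept:
  b = (1265 − 915) / (log₂ 32 − log₂ 8) = 350 / (5 − 3) = 175 ms/bit
  a = 915 − 175 × 3 = 390 ms
Then RT(2) = 390 + 175 × log₂ 2 = 390 + 175 × 1 ≈ 565.000 ms.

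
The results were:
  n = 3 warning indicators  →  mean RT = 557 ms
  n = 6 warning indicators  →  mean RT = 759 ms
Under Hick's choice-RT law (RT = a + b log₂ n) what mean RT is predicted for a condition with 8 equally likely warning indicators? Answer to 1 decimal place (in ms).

842.8 ms

Solve the two-equation system in a and b:
  b = (759 − 557) / (log₂ 6 − log₂ 3) = 202 / (2.5850 − 1.5850) = 202.000 ms/bit
  a = 557 − 202.000 × 1.5850 = 236.838 ms
Then RT(8) = 236.838 + 202.000 × log₂ 8 = 236.838 + 202.000 × 3 ≈ 842.838 ms.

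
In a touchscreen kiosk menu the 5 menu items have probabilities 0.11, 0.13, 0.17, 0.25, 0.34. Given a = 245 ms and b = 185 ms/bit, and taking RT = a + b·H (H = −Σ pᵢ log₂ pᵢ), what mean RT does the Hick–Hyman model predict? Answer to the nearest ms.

651 ms

H = 0.11·log₂(1/0.11) + 0.13·log₂(1/0.13) + 0.17·log₂(1/0.17) + 0.25·log₂(1/0.25) + 0.34·log₂(1/0.34) = 2.1967 bits.
RT = 245 + 185 × 2.1967 = 651.39 ms.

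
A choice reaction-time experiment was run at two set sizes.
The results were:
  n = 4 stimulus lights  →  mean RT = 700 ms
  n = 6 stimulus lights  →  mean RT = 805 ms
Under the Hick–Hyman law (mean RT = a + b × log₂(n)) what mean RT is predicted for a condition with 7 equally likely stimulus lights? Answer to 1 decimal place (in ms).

844.9 ms

RT is linear in log₂ n, so two points fix the line:
  b = (805 − 700) / (log₂ 6 − log₂ 4) = 105 / (2.5850 − 2) = 179.499 ms/bit
  a = 700 − 179.499 × 2 = 341.003 ms
Then RT(7) = 341.003 + 179.499 × log₂ 7 = 341.003 + 179.499 × 2.8074 ≈ 844.919 ms.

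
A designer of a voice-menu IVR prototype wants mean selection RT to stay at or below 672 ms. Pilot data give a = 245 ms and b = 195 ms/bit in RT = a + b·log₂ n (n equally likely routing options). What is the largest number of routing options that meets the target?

195·log₂ n ≤ 672 − 245 = 427, giving log₂ n ≤ 2.1897 and n ≤ 4.562. The largest whole number is 4.

4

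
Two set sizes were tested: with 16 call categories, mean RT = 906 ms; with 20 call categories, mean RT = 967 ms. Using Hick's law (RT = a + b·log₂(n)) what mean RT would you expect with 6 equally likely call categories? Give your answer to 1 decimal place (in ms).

With log₂ n on the abscissa the relation is linear; from the two conditions:
  b = (967 − 906) / (log₂ 20 − log₂ 16) = 61 / (4.3219 − 4) = 189.483 ms/bit
  a = 906 − 189.483 × 4 = 148.067 ms
Then RT(6) = 148.067 + 189.483 × log₂ 6 = 148.067 + 189.483 × 2.5850 ≈ 637.874 ms.

637.9 ms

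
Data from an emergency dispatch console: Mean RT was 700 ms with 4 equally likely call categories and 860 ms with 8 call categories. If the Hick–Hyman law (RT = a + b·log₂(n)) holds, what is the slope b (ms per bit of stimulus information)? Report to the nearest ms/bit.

The slope on a log₂ axis is (860 − 700) / (3 − 2) = 160 ms/bit.

160 ms/bit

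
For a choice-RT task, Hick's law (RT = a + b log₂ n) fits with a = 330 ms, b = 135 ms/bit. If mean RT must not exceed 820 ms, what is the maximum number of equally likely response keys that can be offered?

Information budget: (820 − 330)/135 = 3.6296 bits, so n ≤ 2^3.6296 = 12.377 → at most 12.

12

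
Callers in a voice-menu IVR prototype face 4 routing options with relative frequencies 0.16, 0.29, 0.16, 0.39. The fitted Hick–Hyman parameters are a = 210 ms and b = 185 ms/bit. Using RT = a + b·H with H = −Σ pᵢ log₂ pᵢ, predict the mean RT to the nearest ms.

560 ms

Entropy contributions −pᵢ log₂ pᵢ: 0.4230, 0.5179, 0.4230, 0.5298; sum H = 1.8937 bits.
RT = a + bH = 210 + 185·1.8937 = 560.34 ms.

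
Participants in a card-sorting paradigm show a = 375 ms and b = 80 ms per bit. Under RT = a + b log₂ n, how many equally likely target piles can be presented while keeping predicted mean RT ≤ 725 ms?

80·log₂ n ≤ 725 − 375 = 350, giving log₂ n ≤ 4.3750 and n ≤ 20.749. The largest whole number is 20.

20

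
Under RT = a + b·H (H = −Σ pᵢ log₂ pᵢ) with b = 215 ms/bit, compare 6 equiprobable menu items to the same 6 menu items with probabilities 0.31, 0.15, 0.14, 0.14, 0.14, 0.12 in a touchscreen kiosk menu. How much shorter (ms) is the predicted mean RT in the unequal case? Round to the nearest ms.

The RT saving is b·ΔH. Equiprobable H₀ = log₂(6) = 2.5850 bits; with the given probabilities H = 2.4927 bits.
b·(H₀ − H) = 215 × (2.5850 − 2.4927) = 19.83 ms.

20 ms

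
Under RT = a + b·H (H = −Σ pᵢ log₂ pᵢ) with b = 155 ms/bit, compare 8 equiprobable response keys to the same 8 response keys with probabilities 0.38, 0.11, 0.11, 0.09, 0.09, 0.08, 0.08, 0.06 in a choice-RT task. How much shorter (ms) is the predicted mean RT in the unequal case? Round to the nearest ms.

The RT saving is b·ΔH. Equiprobable H₀ = log₂(8) = 3.0000 bits; with the given probabilities H = 2.6829 bits.
b·(H₀ − H) = 155 × (3.0000 − 2.6829) = 49.15 ms.

49 ms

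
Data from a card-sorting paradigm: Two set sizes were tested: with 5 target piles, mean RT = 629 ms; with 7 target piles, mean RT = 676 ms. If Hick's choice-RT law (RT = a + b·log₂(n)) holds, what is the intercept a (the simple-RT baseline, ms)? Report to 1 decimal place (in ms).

404.2 ms

b = (RT₂ − RT₁)/(log₂ n₂ − log₂ n₁) = (676 − 629)/(2.8074 − 2.3219) = 96.822 ms/bit.
Intercept: a = 629 − 96.822·log₂(5) = 404.186 ms.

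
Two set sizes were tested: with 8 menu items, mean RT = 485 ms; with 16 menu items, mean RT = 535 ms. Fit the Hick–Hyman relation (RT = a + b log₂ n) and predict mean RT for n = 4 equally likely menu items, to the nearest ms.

With log₂ n on the abscissa the relation is linear; from the two conditions:
  b = (535 − 485) / (log₂ 16 − log₂ 8) = 50 / (4 − 3) = 50 ms/bit
  a = 485 − 50 × 3 = 335 ms
Then RT(4) = 335 + 50 × log₂ 4 = 335 + 50 × 2 ≈ 435.000 ms.

435 ms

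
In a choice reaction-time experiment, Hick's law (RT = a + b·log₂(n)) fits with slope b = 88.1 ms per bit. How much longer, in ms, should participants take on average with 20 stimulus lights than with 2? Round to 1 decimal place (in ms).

292.7 ms

The intercept a cancels: ΔRT = b·(log₂ n₂ − log₂ n₁) = b·log₂(n₂/n₁).
log₂(20) − log₂(2) = 4.3219 − 1 = 3.3219.
ΔRT = 88.1 × 3.3219 = 292.662 ms.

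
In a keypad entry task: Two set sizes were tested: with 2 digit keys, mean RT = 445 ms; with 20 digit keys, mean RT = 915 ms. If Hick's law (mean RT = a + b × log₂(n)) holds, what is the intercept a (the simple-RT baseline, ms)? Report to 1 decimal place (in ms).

Slope: b = (915 − 445) / (log₂ 20 − log₂ 2) = 470/3.3219 = 141.484 ms/bit.
a = RT₁ − b·log₂ n₁ = 445 − 141.484 × 1 = 303.516 ms.

303.5 ms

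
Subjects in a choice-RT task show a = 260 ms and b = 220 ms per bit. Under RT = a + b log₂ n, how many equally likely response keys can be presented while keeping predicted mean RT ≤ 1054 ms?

Information budget: (1054 − 260)/220 = 3.6091 bits, so n ≤ 2^3.6091 = 12.202 → at most 12.

12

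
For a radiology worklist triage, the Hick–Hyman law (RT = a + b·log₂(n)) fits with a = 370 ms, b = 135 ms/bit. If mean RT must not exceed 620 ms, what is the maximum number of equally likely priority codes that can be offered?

135·log₂ n ≤ 620 − 370 = 250, giving log₂ n ≤ 1.8519 and n ≤ 3.610. The largest whole number is 3.

3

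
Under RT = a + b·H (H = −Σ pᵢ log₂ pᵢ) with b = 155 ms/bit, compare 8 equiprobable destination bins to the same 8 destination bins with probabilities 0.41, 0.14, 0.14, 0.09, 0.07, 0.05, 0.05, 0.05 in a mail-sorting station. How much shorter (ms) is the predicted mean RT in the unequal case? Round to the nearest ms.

70 ms

Equiprobable entropy H₀ = log₂ 8 = 3.0000 bits.
Skewed entropy H = −Σ pᵢ log₂ pᵢ = 2.5511 bits.
ΔRT = b·(H₀ − H) = 155 × 0.4489 = 69.58 ms.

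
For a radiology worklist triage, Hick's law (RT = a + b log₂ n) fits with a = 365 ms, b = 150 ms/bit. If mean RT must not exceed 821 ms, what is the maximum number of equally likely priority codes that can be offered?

8

Information budget: (821 − 365)/150 = 3.0400 bits, so n ≤ 2^3.0400 = 8.225 → at most 8.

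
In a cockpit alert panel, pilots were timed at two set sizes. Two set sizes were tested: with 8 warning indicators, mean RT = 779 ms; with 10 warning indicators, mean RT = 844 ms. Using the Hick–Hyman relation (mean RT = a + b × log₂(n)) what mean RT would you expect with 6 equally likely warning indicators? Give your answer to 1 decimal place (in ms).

Fit slope and intercept:
  b = (844 − 779) / (log₂ 10 − log₂ 8) = 65 / (3.3219 − 3) = 201.908 ms/bit
  a = 779 − 201.908 × 3 = 173.275 ms
Then RT(6) = 173.275 + 201.908 × log₂ 6 = 173.275 + 201.908 × 2.5850 ≈ 695.200 ms.

695.2 ms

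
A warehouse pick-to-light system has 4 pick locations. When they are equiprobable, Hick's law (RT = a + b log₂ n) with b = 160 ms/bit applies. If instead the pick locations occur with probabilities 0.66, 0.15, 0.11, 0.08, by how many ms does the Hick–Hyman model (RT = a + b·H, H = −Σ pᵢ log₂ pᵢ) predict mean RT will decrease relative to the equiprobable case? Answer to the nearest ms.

Equiprobable entropy H₀ = log₂ 4 = 2.0000 bits.
Skewed entropy H = −Σ pᵢ log₂ pᵢ = 1.4480 bits.
ΔRT = b·(H₀ − H) = 160 × 0.5520 = 88.32 ms.

88 ms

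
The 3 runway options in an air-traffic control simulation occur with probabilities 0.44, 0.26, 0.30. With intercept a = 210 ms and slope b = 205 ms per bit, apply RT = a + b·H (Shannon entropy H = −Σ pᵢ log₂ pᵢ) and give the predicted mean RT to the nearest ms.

527 ms

Entropy contributions −pᵢ log₂ pᵢ: 0.5211, 0.5053, 0.5211; sum H = 1.5475 bits.
RT = a + bH = 210 + 205·1.5475 = 527.24 ms.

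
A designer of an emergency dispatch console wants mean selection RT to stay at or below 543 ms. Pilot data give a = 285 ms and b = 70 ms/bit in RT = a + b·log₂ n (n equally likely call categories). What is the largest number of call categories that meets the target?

Information budget: (543 − 285)/70 = 3.6857 bits, so n ≤ 2^3.6857 = 12.868 → at most 12.

12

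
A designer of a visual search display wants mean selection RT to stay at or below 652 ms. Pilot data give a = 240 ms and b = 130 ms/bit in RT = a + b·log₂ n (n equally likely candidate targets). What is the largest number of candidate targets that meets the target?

8

Set 240 + 130·log₂ n ≤ 652 → log₂ n ≤ (652 − 240)/130 = 3.1692.
So n ≤ 2^3.1692 = 8.996; the largest integer n is 8.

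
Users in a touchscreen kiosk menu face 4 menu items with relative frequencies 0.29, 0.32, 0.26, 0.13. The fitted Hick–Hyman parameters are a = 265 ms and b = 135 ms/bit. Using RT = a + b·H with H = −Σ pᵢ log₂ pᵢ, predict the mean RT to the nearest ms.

Entropy contributions −pᵢ log₂ pᵢ: 0.5179, 0.5260, 0.5053, 0.3826; sum H = 1.9319 bits.
RT = a + bH = 265 + 135·1.9319 = 525.80 ms.

526 ms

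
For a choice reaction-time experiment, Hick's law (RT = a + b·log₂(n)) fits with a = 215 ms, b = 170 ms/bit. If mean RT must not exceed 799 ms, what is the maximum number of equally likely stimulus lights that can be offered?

10

Set 215 + 170·log₂ n ≤ 799 → log₂ n ≤ (799 − 215)/170 = 3.4353.
So n ≤ 2^3.4353 = 10.817; the largest integer n is 10.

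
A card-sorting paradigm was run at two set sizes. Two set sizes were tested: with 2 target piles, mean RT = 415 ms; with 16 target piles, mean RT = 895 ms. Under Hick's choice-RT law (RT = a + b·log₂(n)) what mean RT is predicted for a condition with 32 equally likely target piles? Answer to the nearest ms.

Solve the two-equation system in a and b:
  b = (895 − 415) / (log₂ 16 − log₂ 2) = 480 / (4 − 1) = 160 ms/bit
  a = 415 − 160 × 1 = 255 ms
Then RT(32) = 255 + 160 × log₂ 32 = 255 + 160 × 5 ≈ 1055.000 ms.

1055 ms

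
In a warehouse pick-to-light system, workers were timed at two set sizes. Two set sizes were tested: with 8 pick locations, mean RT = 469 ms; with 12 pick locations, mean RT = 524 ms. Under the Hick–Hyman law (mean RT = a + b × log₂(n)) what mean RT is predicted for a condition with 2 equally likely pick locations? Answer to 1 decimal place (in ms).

RT is linear in log₂ n, so two points fix the line:
  b = (524 − 469) / (log₂ 12 − log₂ 8) = 55 / (3.5850 − 3) = 94.023 ms/bit
  a = 469 − 94.023 × 3 = 186.931 ms
Then RT(2) = 186.931 + 94.023 × log₂ 2 = 186.931 + 94.023 × 1 ≈ 280.954 ms.

281.0 ms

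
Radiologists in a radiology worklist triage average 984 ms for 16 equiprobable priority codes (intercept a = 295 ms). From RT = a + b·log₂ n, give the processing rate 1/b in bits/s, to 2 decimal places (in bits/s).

5.81 bits/s

Choice component = 984 − 295 = 689 ms over log₂(16) = 4 bits.
b = 689 / 4 = 172.250 ms/bit, so 1/b = 5.806 bits/s.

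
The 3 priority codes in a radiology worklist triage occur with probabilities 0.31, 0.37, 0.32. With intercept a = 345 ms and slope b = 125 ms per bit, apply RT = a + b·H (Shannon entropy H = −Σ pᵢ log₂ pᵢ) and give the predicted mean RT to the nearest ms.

Entropy contributions −pᵢ log₂ pᵢ: 0.5238, 0.5307, 0.5260; sum H = 1.5806 bits.
RT = a + bH = 345 + 125·1.5806 = 542.57 ms.

543 ms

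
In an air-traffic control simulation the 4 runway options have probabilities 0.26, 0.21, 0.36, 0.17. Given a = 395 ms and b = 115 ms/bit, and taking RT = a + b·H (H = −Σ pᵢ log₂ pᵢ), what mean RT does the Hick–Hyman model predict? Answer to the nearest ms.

618 ms

H = 0.26·log₂(1/0.26) + 0.21·log₂(1/0.21) + 0.36·log₂(1/0.36) + 0.17·log₂(1/0.17) = 1.9433 bits.
RT = 395 + 115 × 1.9433 = 618.48 ms.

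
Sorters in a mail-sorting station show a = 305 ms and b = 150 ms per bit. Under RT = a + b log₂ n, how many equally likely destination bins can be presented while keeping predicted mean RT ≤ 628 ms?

150·log₂ n ≤ 628 − 305 = 323, giving log₂ n ≤ 2.1533 and n ≤ 4.449. The largest whole number is 4.

4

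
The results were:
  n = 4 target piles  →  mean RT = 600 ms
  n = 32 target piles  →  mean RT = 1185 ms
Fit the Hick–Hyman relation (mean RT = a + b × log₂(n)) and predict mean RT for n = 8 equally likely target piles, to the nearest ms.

795 ms

Fit slope and intercept:
  b = (1185 − 600) / (log₂ 32 − log₂ 4) = 585 / (5 − 2) = 195 ms/bit
  a = 600 − 195 × 2 = 210 ms
Then RT(8) = 210 + 195 × log₂ 8 = 210 + 195 × 3 ≈ 795.000 ms.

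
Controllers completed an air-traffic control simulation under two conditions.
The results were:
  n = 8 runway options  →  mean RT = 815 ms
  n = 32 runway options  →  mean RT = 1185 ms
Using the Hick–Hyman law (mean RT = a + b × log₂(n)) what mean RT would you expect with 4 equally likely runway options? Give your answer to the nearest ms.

RT is linear in log₂ n, so two points fix the line:
  b = (1185 − 815) / (log₂ 32 − log₂ 8) = 370 / (5 − 3) = 185 ms/bit
  a = 815 − 185 × 3 = 260 ms
Then RT(4) = 260 + 185 × log₂ 4 = 260 + 185 × 2 ≈ 630.000 ms.

630 ms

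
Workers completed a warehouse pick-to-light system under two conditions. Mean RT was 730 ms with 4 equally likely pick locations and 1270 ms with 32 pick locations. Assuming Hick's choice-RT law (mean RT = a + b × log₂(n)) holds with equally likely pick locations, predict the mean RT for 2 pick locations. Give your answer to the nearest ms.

550 ms

Fit slope and intercept:
  b = (1270 − 730) / (log₂ 32 − log₂ 4) = 540 / (5 − 2) = 180 ms/bit
  a = 730 − 180 × 2 = 370 ms
Then RT(2) = 370 + 180 × log₂ 2 = 370 + 180 × 1 ≈ 550.000 ms.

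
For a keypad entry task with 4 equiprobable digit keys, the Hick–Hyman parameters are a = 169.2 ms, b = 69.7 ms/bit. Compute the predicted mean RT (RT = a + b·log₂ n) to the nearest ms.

309 ms

log₂(4) = 2 bits, so RT = 169.2 + 69.7 × 2 ≈ 308.600 ms.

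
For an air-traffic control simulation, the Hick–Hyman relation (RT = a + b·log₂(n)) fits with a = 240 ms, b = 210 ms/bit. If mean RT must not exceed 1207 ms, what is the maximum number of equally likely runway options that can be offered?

Set 240 + 210·log₂ n ≤ 1207 → log₂ n ≤ (1207 − 240)/210 = 4.6048.
So n ≤ 2^4.6048 = 24.332; the largest integer n is 24.

24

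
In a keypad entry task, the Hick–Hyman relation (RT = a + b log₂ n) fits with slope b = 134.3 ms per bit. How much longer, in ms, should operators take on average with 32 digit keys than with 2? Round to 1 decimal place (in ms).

Only the slope matters, since a is common to both: ΔRT = b·log₂(n₂/n₁).
log₂(32) − log₂(2) = log₂(32/2) = log₂(16) = 4.
ΔRT = 134.3 × 4.0000 = 537.200 ms.

537.2 ms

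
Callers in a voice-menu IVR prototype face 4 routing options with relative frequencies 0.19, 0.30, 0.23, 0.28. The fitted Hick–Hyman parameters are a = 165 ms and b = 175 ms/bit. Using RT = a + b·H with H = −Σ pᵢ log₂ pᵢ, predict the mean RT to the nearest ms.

H = 0.19·log₂(1/0.19) + 0.30·log₂(1/0.30) + 0.23·log₂(1/0.23) + 0.28·log₂(1/0.28) = 1.9782 bits.
RT = 165 + 175 × 1.9782 = 511.19 ms.

511 ms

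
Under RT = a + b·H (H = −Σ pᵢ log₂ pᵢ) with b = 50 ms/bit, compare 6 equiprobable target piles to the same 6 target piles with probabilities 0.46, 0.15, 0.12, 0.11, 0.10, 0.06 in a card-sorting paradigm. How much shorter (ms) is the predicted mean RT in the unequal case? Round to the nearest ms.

Equiprobable entropy H₀ = log₂ 6 = 2.5850 bits.
Skewed entropy H = −Σ pᵢ log₂ pᵢ = 2.2190 bits.
ΔRT = b·(H₀ − H) = 50 × 0.3660 = 18.30 ms.

18 ms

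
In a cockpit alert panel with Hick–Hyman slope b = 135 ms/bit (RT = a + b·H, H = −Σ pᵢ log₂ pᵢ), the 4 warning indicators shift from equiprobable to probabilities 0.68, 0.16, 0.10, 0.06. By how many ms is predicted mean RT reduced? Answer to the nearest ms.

84 ms

Equiprobable entropy H₀ = log₂ 4 = 2.0000 bits.
Skewed entropy H = −Σ pᵢ log₂ pᵢ = 1.3771 bits.
ΔRT = b·(H₀ − H) = 135 × 0.6229 = 84.09 ms.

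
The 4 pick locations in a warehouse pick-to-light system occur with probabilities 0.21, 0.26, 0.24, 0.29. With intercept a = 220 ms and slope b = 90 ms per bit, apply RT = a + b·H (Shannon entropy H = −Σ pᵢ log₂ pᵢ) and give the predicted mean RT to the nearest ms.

399 ms

H = 0.21·log₂(1/0.21) + 0.26·log₂(1/0.26) + 0.24·log₂(1/0.24) + 0.29·log₂(1/0.29) = 1.9901 bits.
RT = 220 + 90 × 1.9901 = 399.11 ms.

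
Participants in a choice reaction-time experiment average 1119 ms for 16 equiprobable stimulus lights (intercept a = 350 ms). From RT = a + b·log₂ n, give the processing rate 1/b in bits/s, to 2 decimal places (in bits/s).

b = (1119 − 350)/log₂ 16 = 769/4 = 192.250 ms per bit = 0.19225 s/bit; the reciprocal is 5.202 bits/s.

5.20 bits/s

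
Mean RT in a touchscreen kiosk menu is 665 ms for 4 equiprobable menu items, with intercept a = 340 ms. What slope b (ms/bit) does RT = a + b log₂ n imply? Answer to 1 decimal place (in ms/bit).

4 alternatives carry log₂ 4 = 2 bits; the choice cost is 665 − 340 = 325 ms, so b = 325/2 = 162.500 ms/bit.

162.5 ms/bit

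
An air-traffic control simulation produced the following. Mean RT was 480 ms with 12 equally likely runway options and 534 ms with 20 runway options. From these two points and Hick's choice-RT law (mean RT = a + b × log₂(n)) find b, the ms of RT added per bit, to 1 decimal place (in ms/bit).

73.3 ms/bit

Slope: b = (534 − 480) / (log₂ 20 − log₂ 12) = 54/0.7370 = 73.273 ms/bit.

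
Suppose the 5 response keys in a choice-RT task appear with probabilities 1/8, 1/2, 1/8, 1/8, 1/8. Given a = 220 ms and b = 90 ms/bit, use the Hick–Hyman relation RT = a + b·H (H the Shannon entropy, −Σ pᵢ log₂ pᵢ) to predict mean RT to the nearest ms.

H = −Σ pᵢ log₂ pᵢ = 0.125·3 + 0.5·1 + 0.125·3 + 0.125·3 + 0.125·3 = 2.000 bits.
RT = 220 + 90 × 2.000 = 400.00 ms.

400 ms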